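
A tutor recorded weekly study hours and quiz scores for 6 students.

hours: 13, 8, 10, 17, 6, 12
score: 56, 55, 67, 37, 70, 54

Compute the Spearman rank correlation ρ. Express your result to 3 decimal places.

-0.714

Rank hours: 5, 2, 3, 6, 1, 4
Rank score: 4, 3, 5, 1, 6, 2
d = rank(hours) − rank(score): 1, -1, -2, 5, -5, 2; Σd² = 60
ρ = 1 − 6Σd² / [n(n²−1)] = 1 − 6×60 / (6×35) = 1 − 360/210 ≈ -0.714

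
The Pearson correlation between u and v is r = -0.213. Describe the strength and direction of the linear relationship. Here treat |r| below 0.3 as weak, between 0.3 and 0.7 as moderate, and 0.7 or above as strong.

r = -0.213 < 0 so the relationship is negative.
|r| = 0.213, which falls in the weak range.

weak negative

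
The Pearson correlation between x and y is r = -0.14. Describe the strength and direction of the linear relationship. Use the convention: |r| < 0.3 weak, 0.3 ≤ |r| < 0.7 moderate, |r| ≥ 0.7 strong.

r = -0.14 < 0 so the relationship is negative.
|r| = 0.14, which falls in the weak range.

weak negative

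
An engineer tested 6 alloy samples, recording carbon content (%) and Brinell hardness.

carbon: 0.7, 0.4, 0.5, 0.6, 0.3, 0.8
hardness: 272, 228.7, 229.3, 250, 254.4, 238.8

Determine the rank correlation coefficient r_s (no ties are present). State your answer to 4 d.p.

0.2000

Rank carbon: 5, 2, 3, 4, 1, 6
Rank hardness: 6, 1, 2, 4, 5, 3
d = rank(carbon) − rank(hardness): -1, 1, 1, 0, -4, 3; Σd² = 28
ρ = 1 − 6Σd² / [n(n²−1)] = 1 − 6×28 / (6×35) = 1 − 168/210 ≈ 0.2000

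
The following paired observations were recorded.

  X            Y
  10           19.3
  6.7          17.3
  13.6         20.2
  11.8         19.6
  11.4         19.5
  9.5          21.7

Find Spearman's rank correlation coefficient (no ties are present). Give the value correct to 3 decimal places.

0.429

Rank X: 3, 1, 6, 5, 4, 2
Rank Y: 2, 1, 5, 4, 3, 6
d = rank(X) − rank(Y): 1, 0, 1, 1, 1, -4; Σd² = 20
ρ = 1 − 6Σd² / [n(n²−1)] = 1 − 6×20 / (6×35) = 1 − 120/210 ≈ 0.429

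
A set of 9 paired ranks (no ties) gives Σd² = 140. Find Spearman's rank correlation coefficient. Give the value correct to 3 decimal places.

-0.167

ρ = 1 − 6Σd² / [n(n²−1)] = 1 − 6×140 / (9×80)
  = 1 − 840/720 = 1 − 1.1667 ≈ -0.167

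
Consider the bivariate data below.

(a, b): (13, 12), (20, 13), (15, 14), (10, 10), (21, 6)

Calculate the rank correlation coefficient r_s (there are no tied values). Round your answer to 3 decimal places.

Rank a: 2, 4, 3, 1, 5
Rank b: 3, 4, 5, 2, 1
d = rank(a) − rank(b): -1, 0, -2, -1, 4; Σd² = 22
ρ = 1 − 6Σd² / [n(n²−1)] = 1 − 6×22 / (5×24) = 1 − 132/120 ≈ -0.100

-0.100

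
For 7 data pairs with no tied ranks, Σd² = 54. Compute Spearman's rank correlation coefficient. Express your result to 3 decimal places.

ρ = 1 − 6Σd² / [n(n²−1)] = 1 − 6×54 / (7×48)
  = 1 − 324/336 = 1 − 0.9643 ≈ 0.036

0.036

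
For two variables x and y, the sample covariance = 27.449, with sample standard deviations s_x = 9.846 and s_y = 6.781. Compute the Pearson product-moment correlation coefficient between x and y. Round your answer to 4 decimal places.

0.4111

r = Cov(x,y) / (s_x · s_y) = 27.449 / (9.846 × 6.781)
  = 27.449 / 66.7657 ≈ 0.4111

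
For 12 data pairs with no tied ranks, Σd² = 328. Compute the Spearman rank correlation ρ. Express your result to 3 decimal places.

-0.147

ρ = 1 − 6Σd² / [n(n²−1)] = 1 − 6×328 / (12×143)
  = 1 − 1968/1716 = 1 − 1.1469 ≈ -0.147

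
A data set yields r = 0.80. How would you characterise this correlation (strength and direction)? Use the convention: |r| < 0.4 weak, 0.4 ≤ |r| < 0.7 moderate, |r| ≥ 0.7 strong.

strong positive

r = 0.80 > 0 so the relationship is positive.
|r| = 0.80, which falls in the strong range.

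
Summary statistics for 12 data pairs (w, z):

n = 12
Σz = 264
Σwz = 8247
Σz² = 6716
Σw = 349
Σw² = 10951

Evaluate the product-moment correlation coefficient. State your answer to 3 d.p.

0.667

r = (nΣwz − ΣwΣz) / √[(nΣw² − (Σw)²)(nΣz² − (Σz)²)]
Numerator: 12×8247 − 349×264 = 6828
Denominator: √[(131412 − 121801)(80592 − 69696)] = √[9611 × 10896] = 10233.3502
r = 6828 / 10233.3502 ≈ 0.667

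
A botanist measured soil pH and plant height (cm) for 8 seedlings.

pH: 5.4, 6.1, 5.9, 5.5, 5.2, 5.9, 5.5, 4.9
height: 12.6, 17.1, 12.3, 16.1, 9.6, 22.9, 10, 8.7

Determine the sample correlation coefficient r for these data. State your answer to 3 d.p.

0.709

n = 8, Σx = 44.4, Σy = 109.3, Σx² = 247.54, Σy² = 1653.93, Σxy = 616.13
nΣxy − ΣxΣy = 4929.04 − 4852.92 = 76.12
nΣx² − (Σx)² = 1980.32 − 1971.36 = 8.96; nΣy² − (Σy)² = 13231.44 − 11946.49 = 1284.95
r = 76.12 / √(8.96 × 1284.95) = 76.12 / 107.2994 ≈ 0.709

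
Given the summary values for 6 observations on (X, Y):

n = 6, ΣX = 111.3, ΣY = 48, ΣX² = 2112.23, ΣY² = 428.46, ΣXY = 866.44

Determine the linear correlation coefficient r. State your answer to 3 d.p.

-0.521

r = (nΣXY − ΣXΣY) / √[(nΣX² − (ΣX)²)(nΣY² − (ΣY)²)]
Numerator: 6×866.44 − 111.3×48 = -143.76
Denominator: √[(12673.38 − 12387.69)(2570.76 − 2304)] = √[285.69 × 266.76] = 276.0628
r = -143.76 / 276.0628 ≈ -0.521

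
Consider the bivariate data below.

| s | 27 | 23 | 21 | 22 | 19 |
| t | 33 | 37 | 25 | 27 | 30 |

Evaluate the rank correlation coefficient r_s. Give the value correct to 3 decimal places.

Rank s: 5, 4, 2, 3, 1
Rank t: 4, 5, 1, 2, 3
d = rank(s) − rank(t): 1, -1, 1, 1, -2; Σd² = 8
ρ = 1 − 6Σd² / [n(n²−1)] = 1 − 6×8 / (5×24) = 1 − 48/120 ≈ 0.600

0.600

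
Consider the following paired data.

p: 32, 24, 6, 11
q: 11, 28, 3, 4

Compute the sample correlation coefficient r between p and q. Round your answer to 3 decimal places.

0.597

n = 4, Σp = 73, Σq = 46, Σp² = 1757, Σq² = 930, Σpq = 1086
nΣpq − ΣpΣq = 4344 − 3358 = 986
nΣp² − (Σp)² = 7028 − 5329 = 1699; nΣq² − (Σq)² = 3720 − 2116 = 1604
r = 986 / √(1699 × 1604) = 986 / 1650.8168 ≈ 0.597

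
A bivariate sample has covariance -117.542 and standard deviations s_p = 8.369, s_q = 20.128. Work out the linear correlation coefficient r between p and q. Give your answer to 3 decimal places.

r = Cov(p,q) / (s_p · s_q) = -117.542 / (8.369 × 20.128)
  = -117.542 / 168.4512 ≈ -0.698

-0.698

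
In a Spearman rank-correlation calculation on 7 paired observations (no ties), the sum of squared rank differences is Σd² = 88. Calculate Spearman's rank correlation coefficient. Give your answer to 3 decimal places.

-0.571

ρ = 1 − 6Σd² / [n(n²−1)] = 1 − 6×88 / (7×48)
  = 1 − 528/336 = 1 − 1.5714 ≈ -0.571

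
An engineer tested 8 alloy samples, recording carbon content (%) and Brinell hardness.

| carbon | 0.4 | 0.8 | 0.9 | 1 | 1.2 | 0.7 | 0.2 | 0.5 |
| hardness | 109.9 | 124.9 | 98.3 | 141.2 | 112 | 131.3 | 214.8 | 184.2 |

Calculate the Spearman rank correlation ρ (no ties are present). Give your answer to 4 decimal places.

Rank carbon: 2, 5, 6, 7, 8, 4, 1, 3
Rank hardness: 2, 4, 1, 6, 3, 5, 8, 7
d = rank(carbon) − rank(hardness): 0, 1, 5, 1, 5, -1, -7, -4; Σd² = 118
ρ = 1 − 6Σd² / [n(n²−1)] = 1 − 6×118 / (8×63) = 1 − 708/504 ≈ -0.4048

-0.4048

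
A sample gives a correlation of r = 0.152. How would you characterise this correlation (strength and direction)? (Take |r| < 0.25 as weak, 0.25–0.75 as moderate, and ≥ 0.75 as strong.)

r = 0.152 > 0 so the relationship is positive.
|r| = 0.152, which falls in the weak range.

weak positive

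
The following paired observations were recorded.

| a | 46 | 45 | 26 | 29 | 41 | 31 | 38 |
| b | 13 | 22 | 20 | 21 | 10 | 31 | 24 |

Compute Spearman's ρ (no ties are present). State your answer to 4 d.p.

Rank a: 7, 6, 1, 2, 5, 3, 4
Rank b: 2, 5, 3, 4, 1, 7, 6
d = rank(a) − rank(b): 5, 1, -2, -2, 4, -4, -2; Σd² = 70
ρ = 1 − 6Σd² / [n(n²−1)] = 1 − 6×70 / (7×48) = 1 − 420/336 ≈ -0.2500

-0.2500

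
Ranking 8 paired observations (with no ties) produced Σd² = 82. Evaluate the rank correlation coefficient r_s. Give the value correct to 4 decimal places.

0.0238

ρ = 1 − 6Σd² / [n(n²−1)] = 1 − 6×82 / (8×63)
  = 1 − 492/504 = 1 − 0.97619 ≈ 0.0238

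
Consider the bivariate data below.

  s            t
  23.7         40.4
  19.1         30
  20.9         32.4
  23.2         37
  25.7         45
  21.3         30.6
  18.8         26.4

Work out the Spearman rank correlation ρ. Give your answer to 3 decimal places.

0.964

Rank s: 6, 2, 3, 5, 7, 4, 1
Rank t: 6, 2, 4, 5, 7, 3, 1
d = rank(s) − rank(t): 0, 0, -1, 0, 0, 1, 0; Σd² = 2
ρ = 1 − 6Σd² / [n(n²−1)] = 1 − 6×2 / (7×48) = 1 − 12/336 ≈ 0.964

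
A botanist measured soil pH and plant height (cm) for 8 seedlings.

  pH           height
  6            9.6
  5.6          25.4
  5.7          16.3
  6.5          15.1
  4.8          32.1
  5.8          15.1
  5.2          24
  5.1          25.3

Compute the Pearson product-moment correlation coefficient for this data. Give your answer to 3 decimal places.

-0.840

n = 8, Σx = 44.7, Σy = 162.9, Σx² = 251.83, Σy² = 3705.53, Σxy = 886.39
nΣxy − ΣxΣy = 7091.12 − 7281.63 = -190.51
nΣx² − (Σx)² = 2014.64 − 1998.09 = 16.55; nΣy² − (Σy)² = 29644.24 − 26536.41 = 3107.83
r = -190.51 / √(16.55 × 3107.83) = -190.51 / 226.7919 ≈ -0.840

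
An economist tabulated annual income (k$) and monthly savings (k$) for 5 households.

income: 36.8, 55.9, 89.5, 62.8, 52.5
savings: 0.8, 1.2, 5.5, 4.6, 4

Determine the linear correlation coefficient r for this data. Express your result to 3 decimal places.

0.800

n = 5, Σx = 297.5, Σy = 16.1, Σx² = 19189.39, Σy² = 69.49, Σxy = 1087.65
nΣxy − ΣxΣy = 5438.25 − 4789.75 = 648.5
nΣx² − (Σx)² = 95946.95 − 88506.25 = 7440.7; nΣy² − (Σy)² = 347.45 − 259.21 = 88.24
r = 648.5 / √(7440.7 × 88.24) = 648.5 / 810.2884 ≈ 0.800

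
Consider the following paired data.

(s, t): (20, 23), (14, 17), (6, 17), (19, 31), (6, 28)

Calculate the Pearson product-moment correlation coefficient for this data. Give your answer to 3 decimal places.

n = 5, Σs = 65, Σt = 116, Σs² = 1029, Σt² = 2852, Σst = 1557
nΣst − ΣsΣt = 7785 − 7540 = 245
nΣs² − (Σs)² = 5145 − 4225 = 920; nΣt² − (Σt)² = 14260 − 13456 = 804
r = 245 / √(920 × 804) = 245 / 860.0465 ≈ 0.285

0.285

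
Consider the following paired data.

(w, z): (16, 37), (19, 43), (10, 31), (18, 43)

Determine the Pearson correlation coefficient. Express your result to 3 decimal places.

0.972

n = 4, Σw = 63, Σz = 154, Σw² = 1041, Σz² = 6028, Σwz = 2493
nΣwz − ΣwΣz = 9972 − 9702 = 270
nΣw² − (Σw)² = 4164 − 3969 = 195; nΣz² − (Σz)² = 24112 − 23716 = 396
r = 270 / √(195 × 396) = 270 / 277.8849 ≈ 0.972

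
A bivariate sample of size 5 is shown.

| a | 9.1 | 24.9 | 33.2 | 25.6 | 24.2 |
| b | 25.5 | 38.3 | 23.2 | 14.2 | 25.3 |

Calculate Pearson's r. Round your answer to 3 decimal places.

-0.094

n = 5, Σa = 117, Σb = 126.5, Σa² = 3046.06, Σb² = 3497.11, Σab = 2931.74
nΣab − ΣaΣb = 14658.7 − 14800.5 = -141.8
nΣa² − (Σa)² = 15230.3 − 13689 = 1541.3; nΣb² − (Σb)² = 17485.55 − 16002.25 = 1483.3
r = -141.8 / √(1541.3 × 1483.3) = -141.8 / 1512.0219 ≈ -0.094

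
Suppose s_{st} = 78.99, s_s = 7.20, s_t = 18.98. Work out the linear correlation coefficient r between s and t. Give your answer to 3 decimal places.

r = Cov(s,t) / (s_s · s_t) = 78.99 / (7.20 × 18.98)
  = 78.99 / 136.6560 ≈ 0.578

0.578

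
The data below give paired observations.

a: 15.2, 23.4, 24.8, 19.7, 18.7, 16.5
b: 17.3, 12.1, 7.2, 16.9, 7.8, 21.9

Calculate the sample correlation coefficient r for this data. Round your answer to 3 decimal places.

-0.688

n = 6, Σa = 118.3, Σb = 83.2, Σa² = 2403.67, Σb² = 1323.6, Σab = 1564.8
nΣab − ΣaΣb = 9388.8 − 9842.56 = -453.76
nΣa² − (Σa)² = 14422.02 − 13994.89 = 427.13; nΣb² − (Σb)² = 7941.6 − 6922.24 = 1019.36
r = -453.76 / √(427.13 × 1019.36) = -453.76 / 659.8479 ≈ -0.688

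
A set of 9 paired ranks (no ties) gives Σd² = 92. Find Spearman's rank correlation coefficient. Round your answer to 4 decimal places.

0.2333

ρ = 1 − 6Σd² / [n(n²−1)] = 1 − 6×92 / (9×80)
  = 1 − 552/720 = 1 − 0.76667 ≈ 0.2333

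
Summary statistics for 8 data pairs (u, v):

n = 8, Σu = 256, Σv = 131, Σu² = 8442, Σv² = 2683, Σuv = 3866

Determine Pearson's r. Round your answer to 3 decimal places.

-0.889

r = (nΣuv − ΣuΣv) / √[(nΣu² − (Σu)²)(nΣv² − (Σv)²)]
Numerator: 8×3866 − 256×131 = -2608
Denominator: √[(67536 − 65536)(21464 − 17161)] = √[2000 × 4303] = 2933.5985
r = -2608 / 2933.5985 ≈ -0.889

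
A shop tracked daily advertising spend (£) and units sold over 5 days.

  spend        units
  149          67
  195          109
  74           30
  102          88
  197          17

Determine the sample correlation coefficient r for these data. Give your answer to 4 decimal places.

n = 5, Σx = 717, Σy = 311, Σx² = 114915, Σy² = 25303, Σxy = 45783
nΣxy − ΣxΣy = 228915 − 222987 = 5928
nΣx² − (Σx)² = 574575 − 514089 = 60486; nΣy² − (Σy)² = 126515 − 96721 = 29794
r = 5928 / √(60486 × 29794) = 5928 / 42451.3826 ≈ 0.1396

0.1396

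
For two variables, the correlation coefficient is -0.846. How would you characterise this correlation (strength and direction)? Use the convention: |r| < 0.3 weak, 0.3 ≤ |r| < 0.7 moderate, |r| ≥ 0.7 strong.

strong negative

r = -0.846 < 0 so the relationship is negative.
|r| = 0.846, which falls in the strong range.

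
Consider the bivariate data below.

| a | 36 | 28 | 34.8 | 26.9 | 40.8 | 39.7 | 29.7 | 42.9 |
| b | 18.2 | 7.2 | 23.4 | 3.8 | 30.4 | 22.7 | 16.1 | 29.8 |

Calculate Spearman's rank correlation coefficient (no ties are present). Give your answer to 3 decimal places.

0.905

Rank a: 5, 2, 4, 1, 7, 6, 3, 8
Rank b: 4, 2, 6, 1, 8, 5, 3, 7
d = rank(a) − rank(b): 1, 0, -2, 0, -1, 1, 0, 1; Σd² = 8
ρ = 1 − 6Σd² / [n(n²−1)] = 1 − 6×8 / (8×63) = 1 − 48/504 ≈ 0.905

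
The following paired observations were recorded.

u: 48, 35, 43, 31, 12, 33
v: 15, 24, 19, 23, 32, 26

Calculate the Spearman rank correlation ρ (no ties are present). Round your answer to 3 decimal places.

-0.829

Rank u: 6, 4, 5, 2, 1, 3
Rank v: 1, 4, 2, 3, 6, 5
d = rank(u) − rank(v): 5, 0, 3, -1, -5, -2; Σd² = 64
ρ = 1 − 6Σd² / [n(n²−1)] = 1 − 6×64 / (6×35) = 1 − 384/210 ≈ -0.829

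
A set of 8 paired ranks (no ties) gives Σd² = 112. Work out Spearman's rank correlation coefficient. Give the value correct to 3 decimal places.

-0.333

ρ = 1 − 6Σd² / [n(n²−1)] = 1 − 6×112 / (8×63)
  = 1 − 672/504 = 1 − 1.3333 ≈ -0.333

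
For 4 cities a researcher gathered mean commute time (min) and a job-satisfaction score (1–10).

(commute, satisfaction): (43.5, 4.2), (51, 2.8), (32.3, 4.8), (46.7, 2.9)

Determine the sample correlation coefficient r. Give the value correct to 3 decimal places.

n = 4, Σx = 173.5, Σy = 14.7, Σx² = 7717.43, Σy² = 56.93, Σxy = 615.97
nΣxy − ΣxΣy = 2463.88 − 2550.45 = -86.57
nΣx² − (Σx)² = 30869.72 − 30102.25 = 767.47; nΣy² − (Σy)² = 227.72 − 216.09 = 11.63
r = -86.57 / √(767.47 × 11.63) = -86.57 / 94.4758 ≈ -0.916

-0.916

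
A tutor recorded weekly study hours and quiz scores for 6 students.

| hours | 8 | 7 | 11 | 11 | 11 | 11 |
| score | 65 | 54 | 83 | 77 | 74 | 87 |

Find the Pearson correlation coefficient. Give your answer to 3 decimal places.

0.919

n = 6, Σx = 59, Σy = 440, Σx² = 597, Σy² = 33004, Σxy = 4429
nΣxy − ΣxΣy = 26574 − 25960 = 614
nΣx² − (Σx)² = 3582 − 3481 = 101; nΣy² − (Σy)² = 198024 − 193600 = 4424
r = 614 / √(101 × 4424) = 614 / 668.4490 ≈ 0.919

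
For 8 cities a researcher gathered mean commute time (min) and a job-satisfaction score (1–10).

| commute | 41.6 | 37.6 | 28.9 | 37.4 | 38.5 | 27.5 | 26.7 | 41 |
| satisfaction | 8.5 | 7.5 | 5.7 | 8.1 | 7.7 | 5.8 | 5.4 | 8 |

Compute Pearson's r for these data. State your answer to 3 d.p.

0.978

n = 8, Σx = 279.2, Σy = 56.7, Σx² = 10010.68, Σy² = 412.69, Σxy = 2031.4
nΣxy − ΣxΣy = 16251.2 − 15830.64 = 420.56
nΣx² − (Σx)² = 80085.44 − 77952.64 = 2132.8; nΣy² − (Σy)² = 3301.52 − 3214.89 = 86.63
r = 420.56 / √(2132.8 × 86.63) = 420.56 / 429.8424 ≈ 0.978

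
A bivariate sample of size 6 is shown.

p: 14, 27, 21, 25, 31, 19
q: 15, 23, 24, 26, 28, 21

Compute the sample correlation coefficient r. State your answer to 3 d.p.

0.898

n = 6, Σp = 137, Σq = 137, Σp² = 3313, Σq² = 3231, Σpq = 3252
nΣpq − ΣpΣq = 19512 − 18769 = 743
nΣp² − (Σp)² = 19878 − 18769 = 1109; nΣq² − (Σq)² = 19386 − 18769 = 617
r = 743 / √(1109 × 617) = 743 / 827.1959 ≈ 0.898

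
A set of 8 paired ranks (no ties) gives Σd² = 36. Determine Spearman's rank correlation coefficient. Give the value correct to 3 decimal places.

ρ = 1 − 6Σd² / [n(n²−1)] = 1 − 6×36 / (8×63)
  = 1 − 216/504 = 1 − 0.4286 ≈ 0.571

0.571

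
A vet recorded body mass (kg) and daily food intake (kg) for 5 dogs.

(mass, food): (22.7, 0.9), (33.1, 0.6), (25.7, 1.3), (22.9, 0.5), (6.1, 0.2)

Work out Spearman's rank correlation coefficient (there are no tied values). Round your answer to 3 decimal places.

0.500

Rank mass: 2, 5, 4, 3, 1
Rank food: 4, 3, 5, 2, 1
d = rank(mass) − rank(food): -2, 2, -1, 1, 0; Σd² = 10
ρ = 1 − 6Σd² / [n(n²−1)] = 1 − 6×10 / (5×24) = 1 − 60/120 ≈ 0.500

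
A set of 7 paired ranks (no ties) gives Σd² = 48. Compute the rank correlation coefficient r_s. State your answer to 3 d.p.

0.143

ρ = 1 − 6Σd² / [n(n²−1)] = 1 − 6×48 / (7×48)
  = 1 − 288/336 = 1 − 0.8571 ≈ 0.143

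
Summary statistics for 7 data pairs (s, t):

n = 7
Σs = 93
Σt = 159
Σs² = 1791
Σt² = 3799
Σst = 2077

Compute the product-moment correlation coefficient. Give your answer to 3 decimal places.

-0.110

r = (nΣst − ΣsΣt) / √[(nΣs² − (Σs)²)(nΣt² − (Σt)²)]
Numerator: 7×2077 − 93×159 = -248
Denominator: √[(12537 − 8649)(26593 − 25281)] = √[3888 × 1312] = 2258.5517
r = -248 / 2258.5517 ≈ -0.110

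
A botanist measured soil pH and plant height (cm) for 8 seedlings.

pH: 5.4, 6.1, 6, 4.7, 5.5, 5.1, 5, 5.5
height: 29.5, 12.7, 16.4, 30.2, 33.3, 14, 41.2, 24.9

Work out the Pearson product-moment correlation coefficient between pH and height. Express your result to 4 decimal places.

-0.5800

n = 8, Σx = 43.3, Σy = 202.2, Σx² = 235.97, Σy² = 5834.88, Σxy = 1074.61
nΣxy − ΣxΣy = 8596.88 − 8755.26 = -158.38
nΣx² − (Σx)² = 1887.76 − 1874.89 = 12.87; nΣy² − (Σy)² = 46679.04 − 40884.84 = 5794.2
r = -158.38 / √(12.87 × 5794.2) = -158.38 / 273.0776 ≈ -0.5800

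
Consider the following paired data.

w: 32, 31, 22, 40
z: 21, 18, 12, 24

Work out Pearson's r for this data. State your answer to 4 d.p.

n = 4, Σw = 125, Σz = 75, Σw² = 4069, Σz² = 1485, Σwz = 2454
nΣwz − ΣwΣz = 9816 − 9375 = 441
nΣw² − (Σw)² = 16276 − 15625 = 651; nΣz² − (Σz)² = 5940 − 5625 = 315
r = 441 / √(651 × 315) = 441 / 452.8410 ≈ 0.9739

0.9739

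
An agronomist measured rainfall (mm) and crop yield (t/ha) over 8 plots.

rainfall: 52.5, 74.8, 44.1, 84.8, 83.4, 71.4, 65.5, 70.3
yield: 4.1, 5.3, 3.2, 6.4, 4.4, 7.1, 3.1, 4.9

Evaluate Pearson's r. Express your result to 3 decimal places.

0.606

n = 8, Σx = 546.8, Σy = 38.5, Σx² = 38773, Σy² = 199.49, Σxy = 2716.95
nΣxy − ΣxΣy = 21735.6 − 21051.8 = 683.8
nΣx² − (Σx)² = 310184 − 298990.24 = 11193.76; nΣy² − (Σy)² = 1595.92 − 1482.25 = 113.67
r = 683.8 / √(11193.76 × 113.67) = 683.8 / 1128.0047 ≈ 0.606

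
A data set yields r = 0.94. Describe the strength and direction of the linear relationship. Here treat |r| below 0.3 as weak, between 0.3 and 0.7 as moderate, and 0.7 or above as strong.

r = 0.94 > 0 so the relationship is positive.
|r| = 0.94, which falls in the strong range.

strong positive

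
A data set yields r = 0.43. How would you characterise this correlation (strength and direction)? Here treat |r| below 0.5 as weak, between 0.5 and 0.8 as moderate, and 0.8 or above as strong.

r = 0.43 > 0 so the relationship is positive.
|r| = 0.43, which falls in the weak range.

weak positive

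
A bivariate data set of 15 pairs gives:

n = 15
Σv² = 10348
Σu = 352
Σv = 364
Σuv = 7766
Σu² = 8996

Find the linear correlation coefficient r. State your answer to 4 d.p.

r = (nΣuv − ΣuΣv) / √[(nΣu² − (Σu)²)(nΣv² − (Σv)²)]
Numerator: 15×7766 − 352×364 = -11638
Denominator: √[(134940 − 123904)(155220 − 132496)] = √[11036 × 22724] = 15836.1000
r = -11638 / 15836.1000 ≈ -0.7349

-0.7349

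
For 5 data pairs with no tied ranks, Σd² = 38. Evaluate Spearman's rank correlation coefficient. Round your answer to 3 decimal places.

ρ = 1 − 6Σd² / [n(n²−1)] = 1 − 6×38 / (5×24)
  = 1 − 228/120 = 1 − 1.9000 ≈ -0.900

-0.900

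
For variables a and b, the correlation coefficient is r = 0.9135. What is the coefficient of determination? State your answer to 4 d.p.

0.8345

r² = (0.9135)² = 0.8345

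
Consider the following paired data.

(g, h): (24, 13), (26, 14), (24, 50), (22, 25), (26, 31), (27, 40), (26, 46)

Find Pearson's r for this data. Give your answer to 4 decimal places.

0.2145

n = 7, Σg = 175, Σh = 219, Σg² = 4393, Σh² = 8167, Σgh = 5508
nΣgh − ΣgΣh = 38556 − 38325 = 231
nΣg² − (Σg)² = 30751 − 30625 = 126; nΣh² − (Σh)² = 57169 − 47961 = 9208
r = 231 / √(126 × 9208) = 231 / 1077.1295 ≈ 0.2145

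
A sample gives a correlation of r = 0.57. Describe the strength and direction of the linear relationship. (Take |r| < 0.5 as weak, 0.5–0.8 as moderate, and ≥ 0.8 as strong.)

r = 0.57 > 0 so the relationship is positive.
|r| = 0.57, which falls in the moderate range.

moderate positive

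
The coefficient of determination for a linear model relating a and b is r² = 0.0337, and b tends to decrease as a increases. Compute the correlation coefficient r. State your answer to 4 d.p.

-0.1836

|r| = √0.0337 = 0.1836
The association is negative, so r = −0.1836.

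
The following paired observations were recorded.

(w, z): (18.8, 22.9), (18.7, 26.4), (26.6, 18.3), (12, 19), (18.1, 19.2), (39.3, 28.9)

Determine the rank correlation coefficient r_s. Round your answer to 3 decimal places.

0.371

Rank w: 4, 3, 5, 1, 2, 6
Rank z: 4, 5, 1, 2, 3, 6
d = rank(w) − rank(z): 0, -2, 4, -1, -1, 0; Σd² = 22
ρ = 1 − 6Σd² / [n(n²−1)] = 1 − 6×22 / (6×35) = 1 − 132/210 ≈ 0.371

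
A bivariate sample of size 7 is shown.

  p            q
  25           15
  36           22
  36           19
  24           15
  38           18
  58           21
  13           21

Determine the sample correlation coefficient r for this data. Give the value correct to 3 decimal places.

n = 7, Σp = 230, Σq = 131, Σp² = 8770, Σq² = 2501, Σpq = 4386
nΣpq − ΣpΣq = 30702 − 30130 = 572
nΣp² − (Σp)² = 61390 − 52900 = 8490; nΣq² − (Σq)² = 17507 − 17161 = 346
r = 572 / √(8490 × 346) = 572 / 1713.9253 ≈ 0.334

0.334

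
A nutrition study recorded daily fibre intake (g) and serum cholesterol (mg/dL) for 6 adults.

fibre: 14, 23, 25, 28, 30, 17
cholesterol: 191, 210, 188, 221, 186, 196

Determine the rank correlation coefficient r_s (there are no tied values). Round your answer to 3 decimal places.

-0.200

Rank fibre: 1, 3, 4, 5, 6, 2
Rank cholesterol: 3, 5, 2, 6, 1, 4
d = rank(fibre) − rank(cholesterol): -2, -2, 2, -1, 5, -2; Σd² = 42
ρ = 1 − 6Σd² / [n(n²−1)] = 1 − 6×42 / (6×35) = 1 − 252/210 ≈ -0.200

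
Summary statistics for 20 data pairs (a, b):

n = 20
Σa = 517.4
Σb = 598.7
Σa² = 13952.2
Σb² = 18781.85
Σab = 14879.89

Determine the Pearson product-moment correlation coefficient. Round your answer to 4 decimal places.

r = (nΣab − ΣaΣb) / √[(nΣa² − (Σa)²)(nΣb² − (Σb)²)]
Numerator: 20×14879.89 − 517.4×598.7 = -12169.58
Denominator: √[(279044 − 267702.76)(375637 − 358441.69)] = √[11341.24 × 17195.31] = 13964.8179
r = -12169.58 / 13964.8179 ≈ -0.8714

-0.8714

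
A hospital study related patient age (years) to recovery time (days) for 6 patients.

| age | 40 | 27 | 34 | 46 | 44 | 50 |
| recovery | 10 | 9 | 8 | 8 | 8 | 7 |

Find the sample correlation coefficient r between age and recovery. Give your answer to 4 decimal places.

n = 6, Σx = 241, Σy = 50, Σx² = 10037, Σy² = 422, Σxy = 1985
nΣxy − ΣxΣy = 11910 − 12050 = -140
nΣx² − (Σx)² = 60222 − 58081 = 2141; nΣy² − (Σy)² = 2532 − 2500 = 32
r = -140 / √(2141 × 32) = -140 / 261.7480 ≈ -0.5349

-0.5349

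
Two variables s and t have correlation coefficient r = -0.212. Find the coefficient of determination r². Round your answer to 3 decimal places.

0.045

r² = (-0.212)² = 0.045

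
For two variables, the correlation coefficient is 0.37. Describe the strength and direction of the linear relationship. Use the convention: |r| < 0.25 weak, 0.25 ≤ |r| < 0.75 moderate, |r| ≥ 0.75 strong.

moderate positive

r = 0.37 > 0 so the relationship is positive.
|r| = 0.37, which falls in the moderate range.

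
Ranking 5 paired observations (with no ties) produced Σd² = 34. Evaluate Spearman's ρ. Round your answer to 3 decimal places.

ρ = 1 − 6Σd² / [n(n²−1)] = 1 − 6×34 / (5×24)
  = 1 − 204/120 = 1 − 1.7000 ≈ -0.700

-0.700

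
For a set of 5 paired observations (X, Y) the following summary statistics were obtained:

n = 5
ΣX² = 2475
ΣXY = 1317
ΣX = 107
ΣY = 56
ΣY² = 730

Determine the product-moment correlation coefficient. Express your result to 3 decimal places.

r = (nΣXY − ΣXΣY) / √[(nΣX² − (ΣX)²)(nΣY² − (ΣY)²)]
Numerator: 5×1317 − 107×56 = 593
Denominator: √[(12375 − 11449)(3650 − 3136)] = √[926 × 514] = 689.9014
r = 593 / 689.9014 ≈ 0.860

0.860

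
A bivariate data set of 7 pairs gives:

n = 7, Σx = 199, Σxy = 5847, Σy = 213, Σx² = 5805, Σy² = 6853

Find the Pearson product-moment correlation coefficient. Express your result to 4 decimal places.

r = (nΣxy − ΣxΣy) / √[(nΣx² − (Σx)²)(nΣy² − (Σy)²)]
Numerator: 7×5847 − 199×213 = -1458
Denominator: √[(40635 − 39601)(47971 − 45369)] = √[1034 × 2602] = 1640.2646
r = -1458 / 1640.2646 ≈ -0.8889

-0.8889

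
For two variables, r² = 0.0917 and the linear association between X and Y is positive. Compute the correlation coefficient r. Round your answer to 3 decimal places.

0.303

|r| = √0.0917 = 0.303
The association is positive, so r = 0.303.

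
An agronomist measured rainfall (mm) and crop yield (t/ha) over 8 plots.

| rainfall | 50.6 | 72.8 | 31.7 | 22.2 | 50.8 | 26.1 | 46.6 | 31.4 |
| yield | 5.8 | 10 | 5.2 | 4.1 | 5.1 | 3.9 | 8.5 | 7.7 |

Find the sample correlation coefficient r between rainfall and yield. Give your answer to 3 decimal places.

0.722

n = 8, Σx = 332.2, Σy = 50.3, Σx² = 15777.3, Σy² = 350.25, Σxy = 2276.09
nΣxy − ΣxΣy = 18208.72 − 16709.66 = 1499.06
nΣx² − (Σx)² = 126218.4 − 110356.84 = 15861.56; nΣy² − (Σy)² = 2802 − 2530.09 = 271.91
r = 1499.06 / √(15861.56 × 271.91) = 1499.06 / 2076.7563 ≈ 0.722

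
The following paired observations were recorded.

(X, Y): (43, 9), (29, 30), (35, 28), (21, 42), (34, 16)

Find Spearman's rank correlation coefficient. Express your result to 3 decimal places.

Rank X: 5, 2, 4, 1, 3
Rank Y: 1, 4, 3, 5, 2
d = rank(X) − rank(Y): 4, -2, 1, -4, 1; Σd² = 38
ρ = 1 − 6Σd² / [n(n²−1)] = 1 − 6×38 / (5×24) = 1 − 228/120 ≈ -0.900

-0.900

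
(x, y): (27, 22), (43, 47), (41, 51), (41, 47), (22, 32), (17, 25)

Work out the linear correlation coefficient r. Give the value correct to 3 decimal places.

0.893

n = 6, Σx = 191, Σy = 224, Σx² = 6713, Σy² = 9152, Σxy = 7762
nΣxy − ΣxΣy = 46572 − 42784 = 3788
nΣx² − (Σx)² = 40278 − 36481 = 3797; nΣy² − (Σy)² = 54912 − 50176 = 4736
r = 3788 / √(3797 × 4736) = 3788 / 4240.5886 ≈ 0.893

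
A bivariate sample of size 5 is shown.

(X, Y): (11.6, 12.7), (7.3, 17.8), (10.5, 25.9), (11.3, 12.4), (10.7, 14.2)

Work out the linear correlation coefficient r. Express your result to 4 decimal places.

n = 5, ΣX = 51.4, ΣY = 83, ΣX² = 540.28, ΣY² = 1504.34, ΣXY = 841.27
nΣXY − ΣXΣY = 4206.35 − 4266.2 = -59.85
nΣX² − (ΣX)² = 2701.4 − 2641.96 = 59.44; nΣY² − (ΣY)² = 7521.7 − 6889 = 632.7
r = -59.85 / √(59.44 × 632.7) = -59.85 / 193.9270 ≈ -0.3086

-0.3086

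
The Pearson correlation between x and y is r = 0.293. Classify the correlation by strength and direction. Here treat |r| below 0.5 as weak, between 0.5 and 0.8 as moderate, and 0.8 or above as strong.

r = 0.293 > 0 so the relationship is positive.
|r| = 0.293, which falls in the weak range.

weak positive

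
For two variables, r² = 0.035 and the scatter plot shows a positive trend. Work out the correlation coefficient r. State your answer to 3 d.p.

0.187

|r| = √0.035 = 0.187
The association is positive, so r = 0.187.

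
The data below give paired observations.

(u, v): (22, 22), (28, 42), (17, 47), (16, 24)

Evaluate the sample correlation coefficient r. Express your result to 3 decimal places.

0.201

n = 4, Σu = 83, Σv = 135, Σu² = 1813, Σv² = 5033, Σuv = 2843
nΣuv − ΣuΣv = 11372 − 11205 = 167
nΣu² − (Σu)² = 7252 − 6889 = 363; nΣv² − (Σv)² = 20132 − 18225 = 1907
r = 167 / √(363 × 1907) = 167 / 832.0102 ≈ 0.201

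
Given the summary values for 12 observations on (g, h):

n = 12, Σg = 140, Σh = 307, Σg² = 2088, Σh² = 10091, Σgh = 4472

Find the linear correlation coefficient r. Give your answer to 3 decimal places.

0.883

r = (nΣgh − ΣgΣh) / √[(nΣg² − (Σg)²)(nΣh² − (Σh)²)]
Numerator: 12×4472 − 140×307 = 10684
Denominator: √[(25056 − 19600)(121092 − 94249)] = √[5456 × 26843] = 12101.8762
r = 10684 / 12101.8762 ≈ 0.883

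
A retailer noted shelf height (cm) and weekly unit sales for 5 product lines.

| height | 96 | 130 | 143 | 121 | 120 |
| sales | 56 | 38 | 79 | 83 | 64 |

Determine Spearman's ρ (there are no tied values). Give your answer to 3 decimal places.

Rank height: 1, 4, 5, 3, 2
Rank sales: 2, 1, 4, 5, 3
d = rank(height) − rank(sales): -1, 3, 1, -2, -1; Σd² = 16
ρ = 1 − 6Σd² / [n(n²−1)] = 1 − 6×16 / (5×24) = 1 − 96/120 ≈ 0.200

0.200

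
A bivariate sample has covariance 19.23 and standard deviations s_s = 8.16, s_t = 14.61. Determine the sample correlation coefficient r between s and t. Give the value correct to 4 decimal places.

r = Cov(s,t) / (s_s · s_t) = 19.23 / (8.16 × 14.61)
  = 19.23 / 119.2176 ≈ 0.1613

0.1613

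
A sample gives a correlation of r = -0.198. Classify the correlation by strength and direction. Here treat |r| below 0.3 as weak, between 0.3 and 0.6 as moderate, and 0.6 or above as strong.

r = -0.198 < 0 so the relationship is negative.
|r| = 0.198, which falls in the weak range.

weak negative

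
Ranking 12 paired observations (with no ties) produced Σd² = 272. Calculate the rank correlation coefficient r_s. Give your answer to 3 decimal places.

0.049

ρ = 1 − 6Σd² / [n(n²−1)] = 1 − 6×272 / (12×143)
  = 1 − 1632/1716 = 1 − 0.9510 ≈ 0.049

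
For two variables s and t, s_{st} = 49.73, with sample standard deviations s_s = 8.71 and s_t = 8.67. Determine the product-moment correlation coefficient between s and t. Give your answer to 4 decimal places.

0.6585

r = Cov(s,t) / (s_s · s_t) = 49.73 / (8.71 × 8.67)
  = 49.73 / 75.5157 ≈ 0.6585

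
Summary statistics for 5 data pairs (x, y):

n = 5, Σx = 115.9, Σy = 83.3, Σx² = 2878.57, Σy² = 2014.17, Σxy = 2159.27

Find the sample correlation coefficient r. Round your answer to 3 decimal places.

r = (nΣxy − ΣxΣy) / √[(nΣx² − (Σx)²)(nΣy² − (Σy)²)]
Numerator: 5×2159.27 − 115.9×83.3 = 1141.88
Denominator: √[(14392.85 − 13432.81)(10070.85 − 6938.89)] = √[960.04 × 3131.96] = 1734.0147
r = 1141.88 / 1734.0147 ≈ 0.659

0.659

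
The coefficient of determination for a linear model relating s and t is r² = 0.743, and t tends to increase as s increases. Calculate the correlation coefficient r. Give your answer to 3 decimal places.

0.862

|r| = √0.743 = 0.862
The association is positive, so r = 0.862.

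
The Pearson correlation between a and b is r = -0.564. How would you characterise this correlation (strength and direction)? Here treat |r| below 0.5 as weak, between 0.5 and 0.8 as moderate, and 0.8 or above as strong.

moderate negative

r = -0.564 < 0 so the relationship is negative.
|r| = 0.564, which falls in the moderate range.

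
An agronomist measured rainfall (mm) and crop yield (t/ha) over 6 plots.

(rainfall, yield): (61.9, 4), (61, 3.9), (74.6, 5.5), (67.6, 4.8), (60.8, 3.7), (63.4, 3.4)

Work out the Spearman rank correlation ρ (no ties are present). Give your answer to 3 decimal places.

0.657

Rank rainfall: 3, 2, 6, 5, 1, 4
Rank yield: 4, 3, 6, 5, 2, 1
d = rank(rainfall) − rank(yield): -1, -1, 0, 0, -1, 3; Σd² = 12
ρ = 1 − 6Σd² / [n(n²−1)] = 1 − 6×12 / (6×35) = 1 − 72/210 ≈ 0.657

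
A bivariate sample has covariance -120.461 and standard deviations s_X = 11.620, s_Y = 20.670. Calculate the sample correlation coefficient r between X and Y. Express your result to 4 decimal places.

r = Cov(X,Y) / (s_X · s_Y) = -120.461 / (11.620 × 20.670)
  = -120.461 / 240.1854 ≈ -0.5015

-0.5015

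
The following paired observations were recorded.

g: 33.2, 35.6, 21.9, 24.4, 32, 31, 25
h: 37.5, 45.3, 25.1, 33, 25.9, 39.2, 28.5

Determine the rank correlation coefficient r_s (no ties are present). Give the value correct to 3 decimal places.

Rank g: 6, 7, 1, 2, 5, 4, 3
Rank h: 5, 7, 1, 4, 2, 6, 3
d = rank(g) − rank(h): 1, 0, 0, -2, 3, -2, 0; Σd² = 18
ρ = 1 − 6Σd² / [n(n²−1)] = 1 − 6×18 / (7×48) = 1 − 108/336 ≈ 0.679

0.679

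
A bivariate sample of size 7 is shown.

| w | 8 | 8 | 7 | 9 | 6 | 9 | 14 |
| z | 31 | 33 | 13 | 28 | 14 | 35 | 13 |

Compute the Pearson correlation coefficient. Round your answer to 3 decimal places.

-0.124

n = 7, Σw = 61, Σz = 167, Σw² = 571, Σz² = 4593, Σwz = 1436
nΣwz − ΣwΣz = 10052 − 10187 = -135
nΣw² − (Σw)² = 3997 − 3721 = 276; nΣz² − (Σz)² = 32151 − 27889 = 4262
r = -135 / √(276 × 4262) = -135 / 1084.5792 ≈ -0.124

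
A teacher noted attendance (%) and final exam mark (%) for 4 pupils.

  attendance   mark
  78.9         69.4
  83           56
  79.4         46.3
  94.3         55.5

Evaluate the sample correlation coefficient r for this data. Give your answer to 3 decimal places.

-0.140

n = 4, Σx = 335.6, Σy = 227.2, Σx² = 28311.06, Σy² = 13176.3, Σxy = 19033.53
nΣxy − ΣxΣy = 76134.12 − 76248.32 = -114.2
nΣx² − (Σx)² = 113244.24 − 112627.36 = 616.88; nΣy² − (Σy)² = 52705.2 − 51619.84 = 1085.36
r = -114.2 / √(616.88 × 1085.36) = -114.2 / 818.2523 ≈ -0.140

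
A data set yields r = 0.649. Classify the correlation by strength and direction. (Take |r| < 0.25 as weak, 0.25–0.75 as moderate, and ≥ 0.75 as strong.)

r = 0.649 > 0 so the relationship is positive.
|r| = 0.649, which falls in the moderate range.

moderate positive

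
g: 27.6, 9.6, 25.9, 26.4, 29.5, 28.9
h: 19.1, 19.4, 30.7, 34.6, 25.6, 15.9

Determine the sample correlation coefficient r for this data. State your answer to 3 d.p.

n = 6, Σg = 147.9, Σh = 145.3, Σg² = 3927.15, Σh² = 3788.99, Σgh = 3636.68
nΣgh − ΣgΣh = 21820.08 − 21489.87 = 330.21
nΣg² − (Σg)² = 23562.9 − 21874.41 = 1688.49; nΣh² − (Σh)² = 22733.94 − 21112.09 = 1621.85
r = 330.21 / √(1688.49 × 1621.85) = 330.21 / 1654.8346 ≈ 0.200

0.200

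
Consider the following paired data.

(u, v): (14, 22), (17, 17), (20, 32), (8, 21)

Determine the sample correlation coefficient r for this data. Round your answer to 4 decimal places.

n = 4, Σu = 59, Σv = 92, Σu² = 949, Σv² = 2238, Σuv = 1405
nΣuv − ΣuΣv = 5620 − 5428 = 192
nΣu² − (Σu)² = 3796 − 3481 = 315; nΣv² − (Σv)² = 8952 − 8464 = 488
r = 192 / √(315 × 488) = 192 / 392.0714 ≈ 0.4897

0.4897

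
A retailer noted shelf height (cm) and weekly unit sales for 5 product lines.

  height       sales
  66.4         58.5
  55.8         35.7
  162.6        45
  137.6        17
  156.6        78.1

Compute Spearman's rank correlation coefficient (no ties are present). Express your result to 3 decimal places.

Rank height: 2, 1, 5, 3, 4
Rank sales: 4, 2, 3, 1, 5
d = rank(height) − rank(sales): -2, -1, 2, 2, -1; Σd² = 14
ρ = 1 − 6Σd² / [n(n²−1)] = 1 − 6×14 / (5×24) = 1 − 84/120 ≈ 0.300

0.300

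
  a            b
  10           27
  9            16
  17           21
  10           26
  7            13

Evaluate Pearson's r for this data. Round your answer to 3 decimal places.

0.327

n = 5, Σa = 53, Σb = 103, Σa² = 619, Σb² = 2271, Σab = 1122
nΣab − ΣaΣb = 5610 − 5459 = 151
nΣa² − (Σa)² = 3095 − 2809 = 286; nΣb² − (Σb)² = 11355 − 10609 = 746
r = 151 / √(286 × 746) = 151 / 461.9048 ≈ 0.327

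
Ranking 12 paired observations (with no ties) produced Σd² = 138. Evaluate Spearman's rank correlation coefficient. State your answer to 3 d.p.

0.517

ρ = 1 − 6Σd² / [n(n²−1)] = 1 − 6×138 / (12×143)
  = 1 − 828/1716 = 1 − 0.4825 ≈ 0.517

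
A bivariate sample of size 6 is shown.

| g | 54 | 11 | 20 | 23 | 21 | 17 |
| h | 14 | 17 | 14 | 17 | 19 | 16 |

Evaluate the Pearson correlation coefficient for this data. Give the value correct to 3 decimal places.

-0.513

n = 6, Σg = 146, Σh = 97, Σg² = 4696, Σh² = 1587, Σgh = 2285
nΣgh − ΣgΣh = 13710 − 14162 = -452
nΣg² − (Σg)² = 28176 − 21316 = 6860; nΣh² − (Σh)² = 9522 − 9409 = 113
r = -452 / √(6860 × 113) = -452 / 880.4431 ≈ -0.513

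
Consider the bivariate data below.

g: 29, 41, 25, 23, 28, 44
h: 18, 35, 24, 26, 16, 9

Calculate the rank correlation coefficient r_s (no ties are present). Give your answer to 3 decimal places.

-0.371

Rank g: 4, 5, 2, 1, 3, 6
Rank h: 3, 6, 4, 5, 2, 1
d = rank(g) − rank(h): 1, -1, -2, -4, 1, 5; Σd² = 48
ρ = 1 − 6Σd² / [n(n²−1)] = 1 − 6×48 / (6×35) = 1 − 288/210 ≈ -0.371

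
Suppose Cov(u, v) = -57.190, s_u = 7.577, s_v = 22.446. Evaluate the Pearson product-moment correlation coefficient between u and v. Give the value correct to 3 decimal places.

r = Cov(u,v) / (s_u · s_v) = -57.190 / (7.577 × 22.446)
  = -57.190 / 170.0733 ≈ -0.336

-0.336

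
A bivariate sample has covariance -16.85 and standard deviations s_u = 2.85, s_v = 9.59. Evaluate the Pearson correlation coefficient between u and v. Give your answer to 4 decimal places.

r = Cov(u,v) / (s_u · s_v) = -16.85 / (2.85 × 9.59)
  = -16.85 / 27.3315 ≈ -0.6165

-0.6165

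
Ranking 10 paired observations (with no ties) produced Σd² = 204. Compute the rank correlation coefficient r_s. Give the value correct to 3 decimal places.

-0.236

ρ = 1 − 6Σd² / [n(n²−1)] = 1 − 6×204 / (10×99)
  = 1 − 1224/990 = 1 − 1.2364 ≈ -0.236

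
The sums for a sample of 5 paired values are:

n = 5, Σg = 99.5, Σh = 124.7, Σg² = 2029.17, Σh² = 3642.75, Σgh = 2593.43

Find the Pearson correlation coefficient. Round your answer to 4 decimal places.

r = (nΣgh − ΣgΣh) / √[(nΣg² − (Σg)²)(nΣh² − (Σh)²)]
Numerator: 5×2593.43 − 99.5×124.7 = 559.5
Denominator: √[(10145.85 − 9900.25)(18213.75 − 15550.09)] = √[245.6 × 2663.66] = 808.8232
r = 559.5 / 808.8232 ≈ 0.6917

0.6917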